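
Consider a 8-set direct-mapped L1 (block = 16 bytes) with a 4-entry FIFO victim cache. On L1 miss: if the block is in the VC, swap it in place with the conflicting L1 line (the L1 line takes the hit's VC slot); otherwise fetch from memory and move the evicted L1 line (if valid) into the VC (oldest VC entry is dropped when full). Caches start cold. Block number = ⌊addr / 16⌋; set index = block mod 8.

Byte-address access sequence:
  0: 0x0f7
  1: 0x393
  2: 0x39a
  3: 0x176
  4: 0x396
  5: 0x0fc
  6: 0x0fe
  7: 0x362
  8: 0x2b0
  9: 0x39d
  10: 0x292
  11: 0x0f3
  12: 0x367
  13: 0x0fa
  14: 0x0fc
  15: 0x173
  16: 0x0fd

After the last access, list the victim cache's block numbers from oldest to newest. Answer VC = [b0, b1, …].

#0 0xf7→b15/s7 MISS; vc=[]
#1 0x393→b57/s1 MISS; vc=[]
#2 0x39a→b57/s1 L1-HIT; vc=[]
#3 0x176→b23/s7 MISS; vc=[15]
#4 0x396→b57/s1 L1-HIT; vc=[15]
#5 0xfc→b15/s7 VC-HIT; vc=[23]
#6 0xfe→b15/s7 L1-HIT; vc=[23]
#7 0x362→b54/s6 MISS; vc=[23]
#8 0x2b0→b43/s3 MISS; vc=[23]
#9 0x39d→b57/s1 L1-HIT; vc=[23]
#10 0x292→b41/s1 MISS; vc=[23,57]
#11 0xf3→b15/s7 L1-HIT; vc=[23,57]
#12 0x367→b54/s6 L1-HIT; vc=[23,57]
#13 0xfa→b15/s7 L1-HIT; vc=[23,57]
#14 0xfc→b15/s7 L1-HIT; vc=[23,57]
#15 0x173→b23/s7 VC-HIT; vc=[15,57]
#16 0xfd→b15/s7 VC-HIT; vc=[23,57]

VC = [23, 57]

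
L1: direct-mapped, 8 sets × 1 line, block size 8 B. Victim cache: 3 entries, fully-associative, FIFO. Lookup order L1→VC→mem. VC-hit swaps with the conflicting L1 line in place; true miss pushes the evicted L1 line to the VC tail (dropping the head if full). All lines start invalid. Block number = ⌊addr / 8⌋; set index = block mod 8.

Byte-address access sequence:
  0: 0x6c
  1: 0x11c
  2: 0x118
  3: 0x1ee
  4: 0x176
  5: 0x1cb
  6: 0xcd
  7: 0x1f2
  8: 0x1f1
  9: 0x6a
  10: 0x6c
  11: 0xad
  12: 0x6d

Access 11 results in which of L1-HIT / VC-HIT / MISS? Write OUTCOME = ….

  [0] addr=0x6c blk=13 s=5: MISS | VC []
  [1] addr=0x11c blk=35 s=3: MISS | VC []
  [2] addr=0x118 blk=35 s=3: L1-HIT | VC []
  [3] addr=0x1ee blk=61 s=5: MISS | VC [13]
  [4] addr=0x176 blk=46 s=6: MISS | VC [13]
  [5] addr=0x1cb blk=57 s=1: MISS | VC [13]
  [6] addr=0xcd blk=25 s=1: MISS | VC [13, 57]
  [7] addr=0x1f2 blk=62 s=6: MISS | VC [13, 57, 46]
  [8] addr=0x1f1 blk=62 s=6: L1-HIT | VC [13, 57, 46]
  [9] addr=0x6a blk=13 s=5: VC-HIT | VC [61, 57, 46]
  [10] addr=0x6c blk=13 s=5: L1-HIT | VC [61, 57, 46]
  [11] addr=0xad blk=21 s=5: MISS | VC [57, 46, 13]
  [12] addr=0x6d blk=13 s=5: VC-HIT | VC [57, 46, 21]

OUTCOME = MISS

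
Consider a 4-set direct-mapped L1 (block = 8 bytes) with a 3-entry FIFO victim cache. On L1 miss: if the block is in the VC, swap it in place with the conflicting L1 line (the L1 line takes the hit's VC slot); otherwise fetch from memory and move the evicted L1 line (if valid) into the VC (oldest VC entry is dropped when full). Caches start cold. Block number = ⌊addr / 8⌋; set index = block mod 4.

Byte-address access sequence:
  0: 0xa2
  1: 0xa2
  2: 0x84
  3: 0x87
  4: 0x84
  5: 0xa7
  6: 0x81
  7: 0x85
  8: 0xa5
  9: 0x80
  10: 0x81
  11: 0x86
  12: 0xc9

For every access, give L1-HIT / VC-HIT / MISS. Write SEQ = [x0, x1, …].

SEQ = [MISS, L1-HIT, MISS, L1-HIT, L1-HIT, VC-HIT, VC-HIT, L1-HIT, VC-HIT, VC-HIT, L1-HIT, L1-HIT, MISS]

#0 0xa2→b20/s0 MISS; vc=[]
#1 0xa2→b20/s0 L1-HIT; vc=[]
#2 0x84→b16/s0 MISS; vc=[20]
#3 0x87→b16/s0 L1-HIT; vc=[20]
#4 0x84→b16/s0 L1-HIT; vc=[20]
#5 0xa7→b20/s0 VC-HIT; vc=[16]
#6 0x81→b16/s0 VC-HIT; vc=[20]
#7 0x85→b16/s0 L1-HIT; vc=[20]
#8 0xa5→b20/s0 VC-HIT; vc=[16]
#9 0x80→b16/s0 VC-HIT; vc=[20]
#10 0x81→b16/s0 L1-HIT; vc=[20]
#11 0x86→b16/s0 L1-HIT; vc=[20]
#12 0xc9→b25/s1 MISS; vc=[20]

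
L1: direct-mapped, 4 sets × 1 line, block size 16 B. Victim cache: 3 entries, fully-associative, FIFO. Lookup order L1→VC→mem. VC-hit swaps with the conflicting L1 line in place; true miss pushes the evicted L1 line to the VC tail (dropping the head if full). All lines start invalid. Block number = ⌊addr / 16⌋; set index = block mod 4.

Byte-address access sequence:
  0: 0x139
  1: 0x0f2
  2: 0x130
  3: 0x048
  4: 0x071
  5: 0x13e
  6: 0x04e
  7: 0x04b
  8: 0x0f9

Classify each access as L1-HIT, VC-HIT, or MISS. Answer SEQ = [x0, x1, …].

  [0] addr=0x139 blk=19 s=3: MISS | VC []
  [1] addr=0xf2 blk=15 s=3: MISS | VC [19]
  [2] addr=0x130 blk=19 s=3: VC-HIT | VC [15]
  [3] addr=0x48 blk=4 s=0: MISS | VC [15]
  [4] addr=0x71 blk=7 s=3: MISS | VC [15, 19]
  [5] addr=0x13e blk=19 s=3: VC-HIT | VC [15, 7]
  [6] addr=0x4e blk=4 s=0: L1-HIT | VC [15, 7]
  [7] addr=0x4b blk=4 s=0: L1-HIT | VC [15, 7]
  [8] addr=0xf9 blk=15 s=3: VC-HIT | VC [19, 7]

SEQ = [MISS, MISS, VC-HIT, MISS, MISS, VC-HIT, L1-HIT, L1-HIT, VC-HIT]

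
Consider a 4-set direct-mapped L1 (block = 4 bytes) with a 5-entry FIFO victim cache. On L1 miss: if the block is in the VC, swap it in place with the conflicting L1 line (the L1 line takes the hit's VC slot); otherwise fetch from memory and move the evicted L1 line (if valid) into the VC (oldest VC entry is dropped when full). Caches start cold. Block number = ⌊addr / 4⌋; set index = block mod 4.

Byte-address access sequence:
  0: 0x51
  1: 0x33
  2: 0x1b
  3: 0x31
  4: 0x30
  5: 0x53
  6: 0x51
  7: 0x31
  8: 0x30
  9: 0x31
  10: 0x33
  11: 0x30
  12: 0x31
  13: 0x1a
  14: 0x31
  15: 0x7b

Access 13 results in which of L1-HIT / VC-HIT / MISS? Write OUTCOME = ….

0: 0x51 (blk 20, set 0) → MISS  vc=[]
1: 0x33 (blk 12, set 0) → MISS  vc=[20]
2: 0x1b (blk 6, set 2) → MISS  vc=[20]
3: 0x31 (blk 12, set 0) → L1-HIT  vc=[20]
4: 0x30 (blk 12, set 0) → L1-HIT  vc=[20]
5: 0x53 (blk 20, set 0) → VC-HIT  vc=[12]
6: 0x51 (blk 20, set 0) → L1-HIT  vc=[12]
7: 0x31 (blk 12, set 0) → VC-HIT  vc=[20]
8: 0x30 (blk 12, set 0) → L1-HIT  vc=[20]
9: 0x31 (blk 12, set 0) → L1-HIT  vc=[20]
10: 0x33 (blk 12, set 0) → L1-HIT  vc=[20]
11: 0x30 (blk 12, set 0) → L1-HIT  vc=[20]
12: 0x31 (blk 12, set 0) → L1-HIT  vc=[20]
13: 0x1a (blk 6, set 2) → L1-HIT  vc=[20]
14: 0x31 (blk 12, set 0) → L1-HIT  vc=[20]
15: 0x7b (blk 30, set 2) → MISS  vc=[20, 6]

OUTCOME = L1-HIT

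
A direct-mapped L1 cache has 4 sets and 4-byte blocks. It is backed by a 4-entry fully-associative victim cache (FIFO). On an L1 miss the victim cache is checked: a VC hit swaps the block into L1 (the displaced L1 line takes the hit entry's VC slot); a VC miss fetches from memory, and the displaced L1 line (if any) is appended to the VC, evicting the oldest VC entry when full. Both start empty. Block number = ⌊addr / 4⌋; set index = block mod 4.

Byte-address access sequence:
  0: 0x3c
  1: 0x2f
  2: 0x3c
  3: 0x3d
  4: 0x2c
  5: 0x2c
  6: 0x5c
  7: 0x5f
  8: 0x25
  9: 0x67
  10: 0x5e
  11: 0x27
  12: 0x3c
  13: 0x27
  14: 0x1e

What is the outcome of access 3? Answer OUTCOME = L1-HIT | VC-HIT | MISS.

OUTCOME = L1-HIT

#0 0x3c→b15/s3 MISS; vc=[]
#1 0x2f→b11/s3 MISS; vc=[15]
#2 0x3c→b15/s3 VC-HIT; vc=[11]
#3 0x3d→b15/s3 L1-HIT; vc=[11]
#4 0x2c→b11/s3 VC-HIT; vc=[15]
#5 0x2c→b11/s3 L1-HIT; vc=[15]
#6 0x5c→b23/s3 MISS; vc=[15,11]
#7 0x5f→b23/s3 L1-HIT; vc=[15,11]
#8 0x25→b9/s1 MISS; vc=[15,11]
#9 0x67→b25/s1 MISS; vc=[15,11,9]
#10 0x5e→b23/s3 L1-HIT; vc=[15,11,9]
#11 0x27→b9/s1 VC-HIT; vc=[15,11,25]
#12 0x3c→b15/s3 VC-HIT; vc=[23,11,25]
#13 0x27→b9/s1 L1-HIT; vc=[23,11,25]
#14 0x1e→b7/s3 MISS; vc=[23,11,25,15]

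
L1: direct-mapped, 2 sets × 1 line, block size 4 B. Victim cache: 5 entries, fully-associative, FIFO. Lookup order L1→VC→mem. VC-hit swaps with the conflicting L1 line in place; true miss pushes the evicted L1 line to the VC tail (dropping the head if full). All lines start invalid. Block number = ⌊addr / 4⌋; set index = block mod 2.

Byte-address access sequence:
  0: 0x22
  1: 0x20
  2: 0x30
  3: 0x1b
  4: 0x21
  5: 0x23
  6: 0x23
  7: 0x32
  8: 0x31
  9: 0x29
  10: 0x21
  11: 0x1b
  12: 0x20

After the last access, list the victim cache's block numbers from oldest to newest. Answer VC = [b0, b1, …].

  [0] addr=0x22 blk=8 s=0: MISS | VC []
  [1] addr=0x20 blk=8 s=0: L1-HIT | VC []
  [2] addr=0x30 blk=12 s=0: MISS | VC [8]
  [3] addr=0x1b blk=6 s=0: MISS | VC [8, 12]
  [4] addr=0x21 blk=8 s=0: VC-HIT | VC [6, 12]
  [5] addr=0x23 blk=8 s=0: L1-HIT | VC [6, 12]
  [6] addr=0x23 blk=8 s=0: L1-HIT | VC [6, 12]
  [7] addr=0x32 blk=12 s=0: VC-HIT | VC [6, 8]
  [8] addr=0x31 blk=12 s=0: L1-HIT | VC [6, 8]
  [9] addr=0x29 blk=10 s=0: MISS | VC [6, 8, 12]
  [10] addr=0x21 blk=8 s=0: VC-HIT | VC [6, 10, 12]
  [11] addr=0x1b blk=6 s=0: VC-HIT | VC [8, 10, 12]
  [12] addr=0x20 blk=8 s=0: VC-HIT | VC [6, 10, 12]

VC = [6, 10, 12]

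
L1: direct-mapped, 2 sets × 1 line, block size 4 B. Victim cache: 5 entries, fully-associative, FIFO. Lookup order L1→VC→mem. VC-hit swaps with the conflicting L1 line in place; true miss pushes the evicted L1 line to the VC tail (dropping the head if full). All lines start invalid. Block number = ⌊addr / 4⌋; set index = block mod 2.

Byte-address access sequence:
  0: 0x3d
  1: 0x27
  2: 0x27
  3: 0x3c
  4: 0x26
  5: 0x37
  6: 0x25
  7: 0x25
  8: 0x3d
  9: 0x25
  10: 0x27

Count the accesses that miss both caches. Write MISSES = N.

  [0] addr=0x3d blk=15 s=1: MISS | VC []
  [1] addr=0x27 blk=9 s=1: MISS | VC [15]
  [2] addr=0x27 blk=9 s=1: L1-HIT | VC [15]
  [3] addr=0x3c blk=15 s=1: VC-HIT | VC [9]
  [4] addr=0x26 blk=9 s=1: VC-HIT | VC [15]
  [5] addr=0x37 blk=13 s=1: MISS | VC [15, 9]
  [6] addr=0x25 blk=9 s=1: VC-HIT | VC [15, 13]
  [7] addr=0x25 blk=9 s=1: L1-HIT | VC [15, 13]
  [8] addr=0x3d blk=15 s=1: VC-HIT | VC [9, 13]
  [9] addr=0x25 blk=9 s=1: VC-HIT | VC [15, 13]
  [10] addr=0x27 blk=9 s=1: L1-HIT | VC [15, 13]

MISSES = 3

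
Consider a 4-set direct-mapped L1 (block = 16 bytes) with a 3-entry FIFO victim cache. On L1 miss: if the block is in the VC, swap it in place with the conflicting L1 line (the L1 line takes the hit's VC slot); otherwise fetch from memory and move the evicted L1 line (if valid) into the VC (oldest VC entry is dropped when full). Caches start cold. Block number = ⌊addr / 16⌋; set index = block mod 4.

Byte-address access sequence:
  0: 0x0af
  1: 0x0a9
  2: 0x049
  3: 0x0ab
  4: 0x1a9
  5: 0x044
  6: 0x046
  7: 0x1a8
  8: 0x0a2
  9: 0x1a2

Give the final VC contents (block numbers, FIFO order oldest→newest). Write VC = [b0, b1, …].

VC = [10]

  [0] addr=0xaf blk=10 s=2: MISS | VC []
  [1] addr=0xa9 blk=10 s=2: L1-HIT | VC []
  [2] addr=0x49 blk=4 s=0: MISS | VC []
  [3] addr=0xab blk=10 s=2: L1-HIT | VC []
  [4] addr=0x1a9 blk=26 s=2: MISS | VC [10]
  [5] addr=0x44 blk=4 s=0: L1-HIT | VC [10]
  [6] addr=0x46 blk=4 s=0: L1-HIT | VC [10]
  [7] addr=0x1a8 blk=26 s=2: L1-HIT | VC [10]
  [8] addr=0xa2 blk=10 s=2: VC-HIT | VC [26]
  [9] addr=0x1a2 blk=26 s=2: VC-HIT | VC [10]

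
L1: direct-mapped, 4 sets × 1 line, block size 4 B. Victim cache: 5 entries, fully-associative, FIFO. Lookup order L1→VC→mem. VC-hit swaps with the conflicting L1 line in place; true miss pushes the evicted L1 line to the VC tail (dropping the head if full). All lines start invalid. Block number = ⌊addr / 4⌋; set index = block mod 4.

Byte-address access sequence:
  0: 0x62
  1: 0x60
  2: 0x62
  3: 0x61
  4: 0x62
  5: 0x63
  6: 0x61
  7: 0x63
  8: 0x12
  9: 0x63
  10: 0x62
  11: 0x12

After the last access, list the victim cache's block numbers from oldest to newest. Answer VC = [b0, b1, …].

VC = [24]

0: 0x62 (blk 24, set 0) → MISS  vc=[]
1: 0x60 (blk 24, set 0) → L1-HIT  vc=[]
2: 0x62 (blk 24, set 0) → L1-HIT  vc=[]
3: 0x61 (blk 24, set 0) → L1-HIT  vc=[]
4: 0x62 (blk 24, set 0) → L1-HIT  vc=[]
5: 0x63 (blk 24, set 0) → L1-HIT  vc=[]
6: 0x61 (blk 24, set 0) → L1-HIT  vc=[]
7: 0x63 (blk 24, set 0) → L1-HIT  vc=[]
8: 0x12 (blk 4, set 0) → MISS  vc=[24]
9: 0x63 (blk 24, set 0) → VC-HIT  vc=[4]
10: 0x62 (blk 24, set 0) → L1-HIT  vc=[4]
11: 0x12 (blk 4, set 0) → VC-HIT  vc=[24]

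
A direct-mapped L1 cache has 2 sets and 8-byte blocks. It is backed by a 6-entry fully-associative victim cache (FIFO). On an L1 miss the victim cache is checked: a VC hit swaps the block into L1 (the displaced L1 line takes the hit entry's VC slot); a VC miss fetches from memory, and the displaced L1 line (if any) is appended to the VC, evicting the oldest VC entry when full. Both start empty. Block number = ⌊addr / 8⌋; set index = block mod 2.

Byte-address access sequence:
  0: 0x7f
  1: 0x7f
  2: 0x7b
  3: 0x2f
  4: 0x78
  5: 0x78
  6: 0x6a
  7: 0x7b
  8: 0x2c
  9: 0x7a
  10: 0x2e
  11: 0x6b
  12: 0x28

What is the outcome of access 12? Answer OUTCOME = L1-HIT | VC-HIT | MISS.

OUTCOME = VC-HIT

#0 0x7f→b15/s1 MISS; vc=[]
#1 0x7f→b15/s1 L1-HIT; vc=[]
#2 0x7b→b15/s1 L1-HIT; vc=[]
#3 0x2f→b5/s1 MISS; vc=[15]
#4 0x78→b15/s1 VC-HIT; vc=[5]
#5 0x78→b15/s1 L1-HIT; vc=[5]
#6 0x6a→b13/s1 MISS; vc=[5,15]
#7 0x7b→b15/s1 VC-HIT; vc=[5,13]
#8 0x2c→b5/s1 VC-HIT; vc=[15,13]
#9 0x7a→b15/s1 VC-HIT; vc=[5,13]
#10 0x2e→b5/s1 VC-HIT; vc=[15,13]
#11 0x6b→b13/s1 VC-HIT; vc=[15,5]
#12 0x28→b5/s1 VC-HIT; vc=[15,13]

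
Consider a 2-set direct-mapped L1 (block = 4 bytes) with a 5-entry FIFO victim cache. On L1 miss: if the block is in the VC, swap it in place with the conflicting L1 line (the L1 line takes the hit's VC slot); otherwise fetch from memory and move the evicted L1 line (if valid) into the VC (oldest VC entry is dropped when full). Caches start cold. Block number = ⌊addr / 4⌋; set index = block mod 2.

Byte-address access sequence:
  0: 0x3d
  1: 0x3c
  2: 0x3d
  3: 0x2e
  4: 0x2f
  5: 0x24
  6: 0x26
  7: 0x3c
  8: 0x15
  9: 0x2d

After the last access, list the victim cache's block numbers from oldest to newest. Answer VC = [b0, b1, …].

VC = [9, 5, 15]

0: 0x3d (blk 15, set 1) → MISS  vc=[]
1: 0x3c (blk 15, set 1) → L1-HIT  vc=[]
2: 0x3d (blk 15, set 1) → L1-HIT  vc=[]
3: 0x2e (blk 11, set 1) → MISS  vc=[15]
4: 0x2f (blk 11, set 1) → L1-HIT  vc=[15]
5: 0x24 (blk 9, set 1) → MISS  vc=[15, 11]
6: 0x26 (blk 9, set 1) → L1-HIT  vc=[15, 11]
7: 0x3c (blk 15, set 1) → VC-HIT  vc=[9, 11]
8: 0x15 (blk 5, set 1) → MISS  vc=[9, 11, 15]
9: 0x2d (blk 11, set 1) → VC-HIT  vc=[9, 5, 15]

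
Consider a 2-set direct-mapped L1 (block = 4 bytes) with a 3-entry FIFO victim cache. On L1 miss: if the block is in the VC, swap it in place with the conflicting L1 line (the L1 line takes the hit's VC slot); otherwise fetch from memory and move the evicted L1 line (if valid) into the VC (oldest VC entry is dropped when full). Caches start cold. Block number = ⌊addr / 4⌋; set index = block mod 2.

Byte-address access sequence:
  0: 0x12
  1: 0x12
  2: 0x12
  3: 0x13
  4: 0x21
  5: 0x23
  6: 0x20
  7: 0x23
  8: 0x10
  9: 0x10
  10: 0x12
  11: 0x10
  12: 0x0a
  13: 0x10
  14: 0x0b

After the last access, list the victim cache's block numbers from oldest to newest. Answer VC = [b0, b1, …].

  [0] addr=0x12 blk=4 s=0: MISS | VC []
  [1] addr=0x12 blk=4 s=0: L1-HIT | VC []
  [2] addr=0x12 blk=4 s=0: L1-HIT | VC []
  [3] addr=0x13 blk=4 s=0: L1-HIT | VC []
  [4] addr=0x21 blk=8 s=0: MISS | VC [4]
  [5] addr=0x23 blk=8 s=0: L1-HIT | VC [4]
  [6] addr=0x20 blk=8 s=0: L1-HIT | VC [4]
  [7] addr=0x23 blk=8 s=0: L1-HIT | VC [4]
  [8] addr=0x10 blk=4 s=0: VC-HIT | VC [8]
  [9] addr=0x10 blk=4 s=0: L1-HIT | VC [8]
  [10] addr=0x12 blk=4 s=0: L1-HIT | VC [8]
  [11] addr=0x10 blk=4 s=0: L1-HIT | VC [8]
  [12] addr=0xa blk=2 s=0: MISS | VC [8, 4]
  [13] addr=0x10 blk=4 s=0: VC-HIT | VC [8, 2]
  [14] addr=0xb blk=2 s=0: VC-HIT | VC [8, 4]

VC = [8, 4]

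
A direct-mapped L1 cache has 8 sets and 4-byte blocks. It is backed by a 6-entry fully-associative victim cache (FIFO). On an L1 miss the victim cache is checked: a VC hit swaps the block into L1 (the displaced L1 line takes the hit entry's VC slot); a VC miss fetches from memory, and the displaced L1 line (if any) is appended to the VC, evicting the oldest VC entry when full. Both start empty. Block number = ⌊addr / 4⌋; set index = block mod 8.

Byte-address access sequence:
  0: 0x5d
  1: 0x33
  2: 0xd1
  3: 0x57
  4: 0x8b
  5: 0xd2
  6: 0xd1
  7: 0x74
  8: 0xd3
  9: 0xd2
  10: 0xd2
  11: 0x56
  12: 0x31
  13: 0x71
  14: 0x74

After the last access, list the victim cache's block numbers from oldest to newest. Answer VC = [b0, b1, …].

#0 0x5d→b23/s7 MISS; vc=[]
#1 0x33→b12/s4 MISS; vc=[]
#2 0xd1→b52/s4 MISS; vc=[12]
#3 0x57→b21/s5 MISS; vc=[12]
#4 0x8b→b34/s2 MISS; vc=[12]
#5 0xd2→b52/s4 L1-HIT; vc=[12]
#6 0xd1→b52/s4 L1-HIT; vc=[12]
#7 0x74→b29/s5 MISS; vc=[12,21]
#8 0xd3→b52/s4 L1-HIT; vc=[12,21]
#9 0xd2→b52/s4 L1-HIT; vc=[12,21]
#10 0xd2→b52/s4 L1-HIT; vc=[12,21]
#11 0x56→b21/s5 VC-HIT; vc=[12,29]
#12 0x31→b12/s4 VC-HIT; vc=[52,29]
#13 0x71→b28/s4 MISS; vc=[52,29,12]
#14 0x74→b29/s5 VC-HIT; vc=[52,21,12]

VC = [52, 21, 12]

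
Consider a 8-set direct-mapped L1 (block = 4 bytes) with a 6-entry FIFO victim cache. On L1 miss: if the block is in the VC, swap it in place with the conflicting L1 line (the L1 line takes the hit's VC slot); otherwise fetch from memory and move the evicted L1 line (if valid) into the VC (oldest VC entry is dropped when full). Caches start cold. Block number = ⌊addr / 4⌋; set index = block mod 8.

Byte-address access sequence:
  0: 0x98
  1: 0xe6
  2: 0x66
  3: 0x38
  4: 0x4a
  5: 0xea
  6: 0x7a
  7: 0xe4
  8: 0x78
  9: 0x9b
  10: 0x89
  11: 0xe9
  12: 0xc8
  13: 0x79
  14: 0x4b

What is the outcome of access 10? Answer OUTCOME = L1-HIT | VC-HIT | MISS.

0: 0x98 (blk 38, set 6) → MISS  vc=[]
1: 0xe6 (blk 57, set 1) → MISS  vc=[]
2: 0x66 (blk 25, set 1) → MISS  vc=[57]
3: 0x38 (blk 14, set 6) → MISS  vc=[57, 38]
4: 0x4a (blk 18, set 2) → MISS  vc=[57, 38]
5: 0xea (blk 58, set 2) → MISS  vc=[57, 38, 18]
6: 0x7a (blk 30, set 6) → MISS  vc=[57, 38, 18, 14]
7: 0xe4 (blk 57, set 1) → VC-HIT  vc=[25, 38, 18, 14]
8: 0x78 (blk 30, set 6) → L1-HIT  vc=[25, 38, 18, 14]
9: 0x9b (blk 38, set 6) → VC-HIT  vc=[25, 30, 18, 14]
10: 0x89 (blk 34, set 2) → MISS  vc=[25, 30, 18, 14, 58]
11: 0xe9 (blk 58, set 2) → VC-HIT  vc=[25, 30, 18, 14, 34]
12: 0xc8 (blk 50, set 2) → MISS  vc=[25, 30, 18, 14, 34, 58]
13: 0x79 (blk 30, set 6) → VC-HIT  vc=[25, 38, 18, 14, 34, 58]
14: 0x4b (blk 18, set 2) → VC-HIT  vc=[25, 38, 50, 14, 34, 58]

OUTCOME = MISS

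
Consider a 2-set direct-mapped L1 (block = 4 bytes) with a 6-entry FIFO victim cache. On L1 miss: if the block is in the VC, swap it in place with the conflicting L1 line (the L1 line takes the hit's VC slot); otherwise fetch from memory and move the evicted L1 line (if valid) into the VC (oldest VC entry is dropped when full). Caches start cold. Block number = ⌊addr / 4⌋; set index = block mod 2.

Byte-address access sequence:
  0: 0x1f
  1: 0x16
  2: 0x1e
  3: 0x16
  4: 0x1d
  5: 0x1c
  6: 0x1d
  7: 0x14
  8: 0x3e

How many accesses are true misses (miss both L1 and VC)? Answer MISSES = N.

MISSES = 3

#0 0x1f→b7/s1 MISS; vc=[]
#1 0x16→b5/s1 MISS; vc=[7]
#2 0x1e→b7/s1 VC-HIT; vc=[5]
#3 0x16→b5/s1 VC-HIT; vc=[7]
#4 0x1d→b7/s1 VC-HIT; vc=[5]
#5 0x1c→b7/s1 L1-HIT; vc=[5]
#6 0x1d→b7/s1 L1-HIT; vc=[5]
#7 0x14→b5/s1 VC-HIT; vc=[7]
#8 0x3e→b15/s1 MISS; vc=[7,5]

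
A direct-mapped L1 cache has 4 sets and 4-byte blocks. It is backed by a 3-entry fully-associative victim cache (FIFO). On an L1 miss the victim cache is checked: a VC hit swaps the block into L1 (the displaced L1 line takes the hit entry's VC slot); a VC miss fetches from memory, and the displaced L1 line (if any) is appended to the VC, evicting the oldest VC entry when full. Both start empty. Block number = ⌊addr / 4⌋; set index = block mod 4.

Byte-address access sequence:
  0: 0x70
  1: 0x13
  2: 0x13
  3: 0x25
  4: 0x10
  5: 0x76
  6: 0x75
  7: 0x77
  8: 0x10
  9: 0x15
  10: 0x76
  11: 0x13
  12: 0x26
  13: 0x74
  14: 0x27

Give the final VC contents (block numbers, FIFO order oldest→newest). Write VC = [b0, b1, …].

  [0] addr=0x70 blk=28 s=0: MISS | VC []
  [1] addr=0x13 blk=4 s=0: MISS | VC [28]
  [2] addr=0x13 blk=4 s=0: L1-HIT | VC [28]
  [3] addr=0x25 blk=9 s=1: MISS | VC [28]
  [4] addr=0x10 blk=4 s=0: L1-HIT | VC [28]
  [5] addr=0x76 blk=29 s=1: MISS | VC [28, 9]
  [6] addr=0x75 blk=29 s=1: L1-HIT | VC [28, 9]
  [7] addr=0x77 blk=29 s=1: L1-HIT | VC [28, 9]
  [8] addr=0x10 blk=4 s=0: L1-HIT | VC [28, 9]
  [9] addr=0x15 blk=5 s=1: MISS | VC [28, 9, 29]
  [10] addr=0x76 blk=29 s=1: VC-HIT | VC [28, 9, 5]
  [11] addr=0x13 blk=4 s=0: L1-HIT | VC [28, 9, 5]
  [12] addr=0x26 blk=9 s=1: VC-HIT | VC [28, 29, 5]
  [13] addr=0x74 blk=29 s=1: VC-HIT | VC [28, 9, 5]
  [14] addr=0x27 blk=9 s=1: VC-HIT | VC [28, 29, 5]

VC = [28, 29, 5]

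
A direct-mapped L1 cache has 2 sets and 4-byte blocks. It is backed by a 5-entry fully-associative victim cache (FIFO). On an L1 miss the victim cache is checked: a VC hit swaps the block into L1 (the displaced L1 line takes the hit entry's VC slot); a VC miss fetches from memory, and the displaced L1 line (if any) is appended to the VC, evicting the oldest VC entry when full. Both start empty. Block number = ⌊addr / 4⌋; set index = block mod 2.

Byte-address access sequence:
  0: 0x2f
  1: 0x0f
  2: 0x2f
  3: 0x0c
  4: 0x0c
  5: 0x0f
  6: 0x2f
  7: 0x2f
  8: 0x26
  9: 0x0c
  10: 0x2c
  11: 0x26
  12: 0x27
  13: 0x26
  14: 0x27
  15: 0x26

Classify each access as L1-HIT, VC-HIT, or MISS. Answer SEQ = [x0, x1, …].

SEQ = [MISS, MISS, VC-HIT, VC-HIT, L1-HIT, L1-HIT, VC-HIT, L1-HIT, MISS, VC-HIT, VC-HIT, VC-HIT, L1-HIT, L1-HIT, L1-HIT, L1-HIT]

0: 0x2f (blk 11, set 1) → MISS  vc=[]
1: 0xf (blk 3, set 1) → MISS  vc=[11]
2: 0x2f (blk 11, set 1) → VC-HIT  vc=[3]
3: 0xc (blk 3, set 1) → VC-HIT  vc=[11]
4: 0xc (blk 3, set 1) → L1-HIT  vc=[11]
5: 0xf (blk 3, set 1) → L1-HIT  vc=[11]
6: 0x2f (blk 11, set 1) → VC-HIT  vc=[3]
7: 0x2f (blk 11, set 1) → L1-HIT  vc=[3]
8: 0x26 (blk 9, set 1) → MISS  vc=[3, 11]
9: 0xc (blk 3, set 1) → VC-HIT  vc=[9, 11]
10: 0x2c (blk 11, set 1) → VC-HIT  vc=[9, 3]
11: 0x26 (blk 9, set 1) → VC-HIT  vc=[11, 3]
12: 0x27 (blk 9, set 1) → L1-HIT  vc=[11, 3]
13: 0x26 (blk 9, set 1) → L1-HIT  vc=[11, 3]
14: 0x27 (blk 9, set 1) → L1-HIT  vc=[11, 3]
15: 0x26 (blk 9, set 1) → L1-HIT  vc=[11, 3]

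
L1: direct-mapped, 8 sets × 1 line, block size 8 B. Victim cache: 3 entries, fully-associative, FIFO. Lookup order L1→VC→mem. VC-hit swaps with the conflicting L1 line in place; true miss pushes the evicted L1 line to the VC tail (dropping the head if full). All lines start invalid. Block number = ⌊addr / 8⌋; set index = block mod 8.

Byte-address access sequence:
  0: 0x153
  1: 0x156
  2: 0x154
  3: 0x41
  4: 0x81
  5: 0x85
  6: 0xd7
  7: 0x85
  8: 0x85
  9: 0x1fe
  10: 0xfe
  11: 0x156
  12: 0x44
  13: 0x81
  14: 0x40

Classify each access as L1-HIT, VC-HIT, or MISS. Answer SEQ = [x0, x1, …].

  [0] addr=0x153 blk=42 s=2: MISS | VC []
  [1] addr=0x156 blk=42 s=2: L1-HIT | VC []
  [2] addr=0x154 blk=42 s=2: L1-HIT | VC []
  [3] addr=0x41 blk=8 s=0: MISS | VC []
  [4] addr=0x81 blk=16 s=0: MISS | VC [8]
  [5] addr=0x85 blk=16 s=0: L1-HIT | VC [8]
  [6] addr=0xd7 blk=26 s=2: MISS | VC [8, 42]
  [7] addr=0x85 blk=16 s=0: L1-HIT | VC [8, 42]
  [8] addr=0x85 blk=16 s=0: L1-HIT | VC [8, 42]
  [9] addr=0x1fe blk=63 s=7: MISS | VC [8, 42]
  [10] addr=0xfe blk=31 s=7: MISS | VC [8, 42, 63]
  [11] addr=0x156 blk=42 s=2: VC-HIT | VC [8, 26, 63]
  [12] addr=0x44 blk=8 s=0: VC-HIT | VC [16, 26, 63]
  [13] addr=0x81 blk=16 s=0: VC-HIT | VC [8, 26, 63]
  [14] addr=0x40 blk=8 s=0: VC-HIT | VC [16, 26, 63]

SEQ = [MISS, L1-HIT, L1-HIT, MISS, MISS, L1-HIT, MISS, L1-HIT, L1-HIT, MISS, MISS, VC-HIT, VC-HIT, VC-HIT, VC-HIT]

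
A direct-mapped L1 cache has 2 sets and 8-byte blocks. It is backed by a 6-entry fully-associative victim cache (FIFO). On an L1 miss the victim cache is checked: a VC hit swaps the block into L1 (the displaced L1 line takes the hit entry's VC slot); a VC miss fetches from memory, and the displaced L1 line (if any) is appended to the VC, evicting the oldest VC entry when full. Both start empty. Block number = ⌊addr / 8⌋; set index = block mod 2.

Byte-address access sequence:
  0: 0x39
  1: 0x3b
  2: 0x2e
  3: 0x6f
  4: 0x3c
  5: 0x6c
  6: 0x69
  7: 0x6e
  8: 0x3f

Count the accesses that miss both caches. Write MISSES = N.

MISSES = 3

  [0] addr=0x39 blk=7 s=1: MISS | VC []
  [1] addr=0x3b blk=7 s=1: L1-HIT | VC []
  [2] addr=0x2e blk=5 s=1: MISS | VC [7]
  [3] addr=0x6f blk=13 s=1: MISS | VC [7, 5]
  [4] addr=0x3c blk=7 s=1: VC-HIT | VC [13, 5]
  [5] addr=0x6c blk=13 s=1: VC-HIT | VC [7, 5]
  [6] addr=0x69 blk=13 s=1: L1-HIT | VC [7, 5]
  [7] addr=0x6e blk=13 s=1: L1-HIT | VC [7, 5]
  [8] addr=0x3f blk=7 s=1: VC-HIT | VC [13, 5]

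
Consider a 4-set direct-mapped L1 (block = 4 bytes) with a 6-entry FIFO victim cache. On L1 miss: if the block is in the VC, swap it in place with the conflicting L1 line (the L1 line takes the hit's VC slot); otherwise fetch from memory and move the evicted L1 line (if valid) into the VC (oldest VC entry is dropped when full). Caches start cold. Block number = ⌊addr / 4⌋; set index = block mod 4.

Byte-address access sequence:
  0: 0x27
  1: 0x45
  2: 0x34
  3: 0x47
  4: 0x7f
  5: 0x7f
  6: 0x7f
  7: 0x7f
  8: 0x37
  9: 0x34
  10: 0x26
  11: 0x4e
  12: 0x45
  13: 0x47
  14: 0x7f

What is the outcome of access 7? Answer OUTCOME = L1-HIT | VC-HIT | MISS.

OUTCOME = L1-HIT

0: 0x27 (blk 9, set 1) → MISS  vc=[]
1: 0x45 (blk 17, set 1) → MISS  vc=[9]
2: 0x34 (blk 13, set 1) → MISS  vc=[9, 17]
3: 0x47 (blk 17, set 1) → VC-HIT  vc=[9, 13]
4: 0x7f (blk 31, set 3) → MISS  vc=[9, 13]
5: 0x7f (blk 31, set 3) → L1-HIT  vc=[9, 13]
6: 0x7f (blk 31, set 3) → L1-HIT  vc=[9, 13]
7: 0x7f (blk 31, set 3) → L1-HIT  vc=[9, 13]
8: 0x37 (blk 13, set 1) → VC-HIT  vc=[9, 17]
9: 0x34 (blk 13, set 1) → L1-HIT  vc=[9, 17]
10: 0x26 (blk 9, set 1) → VC-HIT  vc=[13, 17]
11: 0x4e (blk 19, set 3) → MISS  vc=[13, 17, 31]
12: 0x45 (blk 17, set 1) → VC-HIT  vc=[13, 9, 31]
13: 0x47 (blk 17, set 1) → L1-HIT  vc=[13, 9, 31]
14: 0x7f (blk 31, set 3) → VC-HIT  vc=[13, 9, 19]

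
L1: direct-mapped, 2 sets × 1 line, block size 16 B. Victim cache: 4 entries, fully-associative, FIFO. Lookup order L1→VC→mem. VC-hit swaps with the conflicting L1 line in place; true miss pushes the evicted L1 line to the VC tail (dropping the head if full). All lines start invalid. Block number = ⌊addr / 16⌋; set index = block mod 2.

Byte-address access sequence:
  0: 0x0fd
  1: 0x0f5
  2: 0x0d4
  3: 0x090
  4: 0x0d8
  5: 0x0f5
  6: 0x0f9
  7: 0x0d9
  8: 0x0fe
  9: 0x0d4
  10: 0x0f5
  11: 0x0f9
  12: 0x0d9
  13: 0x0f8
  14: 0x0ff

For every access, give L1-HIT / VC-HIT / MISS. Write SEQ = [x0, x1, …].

#0 0xfd→b15/s1 MISS; vc=[]
#1 0xf5→b15/s1 L1-HIT; vc=[]
#2 0xd4→b13/s1 MISS; vc=[15]
#3 0x90→b9/s1 MISS; vc=[15,13]
#4 0xd8→b13/s1 VC-HIT; vc=[15,9]
#5 0xf5→b15/s1 VC-HIT; vc=[13,9]
#6 0xf9→b15/s1 L1-HIT; vc=[13,9]
#7 0xd9→b13/s1 VC-HIT; vc=[15,9]
#8 0xfe→b15/s1 VC-HIT; vc=[13,9]
#9 0xd4→b13/s1 VC-HIT; vc=[15,9]
#10 0xf5→b15/s1 VC-HIT; vc=[13,9]
#11 0xf9→b15/s1 L1-HIT; vc=[13,9]
#12 0xd9→b13/s1 VC-HIT; vc=[15,9]
#13 0xf8→b15/s1 VC-HIT; vc=[13,9]
#14 0xff→b15/s1 L1-HIT; vc=[13,9]

SEQ = [MISS, L1-HIT, MISS, MISS, VC-HIT, VC-HIT, L1-HIT, VC-HIT, VC-HIT, VC-HIT, VC-HIT, L1-HIT, VC-HIT, VC-HIT, L1-HIT]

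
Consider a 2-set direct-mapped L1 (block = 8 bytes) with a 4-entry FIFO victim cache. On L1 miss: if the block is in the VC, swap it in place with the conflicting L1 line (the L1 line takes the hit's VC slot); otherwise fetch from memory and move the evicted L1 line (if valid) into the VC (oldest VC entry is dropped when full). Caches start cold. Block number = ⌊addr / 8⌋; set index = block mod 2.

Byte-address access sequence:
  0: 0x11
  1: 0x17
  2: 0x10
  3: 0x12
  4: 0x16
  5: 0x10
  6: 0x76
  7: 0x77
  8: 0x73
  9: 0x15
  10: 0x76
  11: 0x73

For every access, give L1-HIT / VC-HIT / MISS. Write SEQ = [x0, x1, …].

  [0] addr=0x11 blk=2 s=0: MISS | VC []
  [1] addr=0x17 blk=2 s=0: L1-HIT | VC []
  [2] addr=0x10 blk=2 s=0: L1-HIT | VC []
  [3] addr=0x12 blk=2 s=0: L1-HIT | VC []
  [4] addr=0x16 blk=2 s=0: L1-HIT | VC []
  [5] addr=0x10 blk=2 s=0: L1-HIT | VC []
  [6] addr=0x76 blk=14 s=0: MISS | VC [2]
  [7] addr=0x77 blk=14 s=0: L1-HIT | VC [2]
  [8] addr=0x73 blk=14 s=0: L1-HIT | VC [2]
  [9] addr=0x15 blk=2 s=0: VC-HIT | VC [14]
  [10] addr=0x76 blk=14 s=0: VC-HIT | VC [2]
  [11] addr=0x73 blk=14 s=0: L1-HIT | VC [2]

SEQ = [MISS, L1-HIT, L1-HIT, L1-HIT, L1-HIT, L1-HIT, MISS, L1-HIT, L1-HIT, VC-HIT, VC-HIT, L1-HIT]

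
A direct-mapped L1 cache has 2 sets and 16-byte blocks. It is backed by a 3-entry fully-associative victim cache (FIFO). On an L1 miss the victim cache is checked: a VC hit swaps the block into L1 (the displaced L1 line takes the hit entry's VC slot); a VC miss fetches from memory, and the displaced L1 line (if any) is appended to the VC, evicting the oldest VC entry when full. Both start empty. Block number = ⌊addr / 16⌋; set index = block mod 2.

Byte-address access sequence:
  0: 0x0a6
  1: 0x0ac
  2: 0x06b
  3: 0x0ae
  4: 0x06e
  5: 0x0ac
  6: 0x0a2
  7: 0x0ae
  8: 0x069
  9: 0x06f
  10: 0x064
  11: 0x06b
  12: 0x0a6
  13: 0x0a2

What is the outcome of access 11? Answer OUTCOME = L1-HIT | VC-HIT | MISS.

OUTCOME = L1-HIT

0: 0xa6 (blk 10, set 0) → MISS  vc=[]
1: 0xac (blk 10, set 0) → L1-HIT  vc=[]
2: 0x6b (blk 6, set 0) → MISS  vc=[10]
3: 0xae (blk 10, set 0) → VC-HIT  vc=[6]
4: 0x6e (blk 6, set 0) → VC-HIT  vc=[10]
5: 0xac (blk 10, set 0) → VC-HIT  vc=[6]
6: 0xa2 (blk 10, set 0) → L1-HIT  vc=[6]
7: 0xae (blk 10, set 0) → L1-HIT  vc=[6]
8: 0x69 (blk 6, set 0) → VC-HIT  vc=[10]
9: 0x6f (blk 6, set 0) → L1-HIT  vc=[10]
10: 0x64 (blk 6, set 0) → L1-HIT  vc=[10]
11: 0x6b (blk 6, set 0) → L1-HIT  vc=[10]
12: 0xa6 (blk 10, set 0) → VC-HIT  vc=[6]
13: 0xa2 (blk 10, set 0) → L1-HIT  vc=[6]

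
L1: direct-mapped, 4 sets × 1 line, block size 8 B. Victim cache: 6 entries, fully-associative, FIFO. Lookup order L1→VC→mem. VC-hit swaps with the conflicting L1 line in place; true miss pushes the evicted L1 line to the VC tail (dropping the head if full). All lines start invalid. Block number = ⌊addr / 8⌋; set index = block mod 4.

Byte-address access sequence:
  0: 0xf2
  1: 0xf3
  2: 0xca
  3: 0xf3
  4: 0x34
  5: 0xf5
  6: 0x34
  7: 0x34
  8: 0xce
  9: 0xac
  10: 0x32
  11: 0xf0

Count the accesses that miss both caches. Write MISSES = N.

0: 0xf2 (blk 30, set 2) → MISS  vc=[]
1: 0xf3 (blk 30, set 2) → L1-HIT  vc=[]
2: 0xca (blk 25, set 1) → MISS  vc=[]
3: 0xf3 (blk 30, set 2) → L1-HIT  vc=[]
4: 0x34 (blk 6, set 2) → MISS  vc=[30]
5: 0xf5 (blk 30, set 2) → VC-HIT  vc=[6]
6: 0x34 (blk 6, set 2) → VC-HIT  vc=[30]
7: 0x34 (blk 6, set 2) → L1-HIT  vc=[30]
8: 0xce (blk 25, set 1) → L1-HIT  vc=[30]
9: 0xac (blk 21, set 1) → MISS  vc=[30, 25]
10: 0x32 (blk 6, set 2) → L1-HIT  vc=[30, 25]
11: 0xf0 (blk 30, set 2) → VC-HIT  vc=[6, 25]

MISSES = 4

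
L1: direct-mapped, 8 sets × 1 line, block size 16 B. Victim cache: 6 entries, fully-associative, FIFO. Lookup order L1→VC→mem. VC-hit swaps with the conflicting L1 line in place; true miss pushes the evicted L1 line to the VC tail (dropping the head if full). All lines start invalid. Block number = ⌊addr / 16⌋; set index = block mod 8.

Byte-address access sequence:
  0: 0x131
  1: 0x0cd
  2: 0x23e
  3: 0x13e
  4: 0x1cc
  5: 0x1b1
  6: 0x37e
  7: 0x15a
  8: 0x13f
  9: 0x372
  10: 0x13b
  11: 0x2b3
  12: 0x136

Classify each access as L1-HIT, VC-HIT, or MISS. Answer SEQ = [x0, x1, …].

SEQ = [MISS, MISS, MISS, VC-HIT, MISS, MISS, MISS, MISS, VC-HIT, L1-HIT, L1-HIT, MISS, VC-HIT]

#0 0x131→b19/s3 MISS; vc=[]
#1 0xcd→b12/s4 MISS; vc=[]
#2 0x23e→b35/s3 MISS; vc=[19]
#3 0x13e→b19/s3 VC-HIT; vc=[35]
#4 0x1cc→b28/s4 MISS; vc=[35,12]
#5 0x1b1→b27/s3 MISS; vc=[35,12,19]
#6 0x37e→b55/s7 MISS; vc=[35,12,19]
#7 0x15a→b21/s5 MISS; vc=[35,12,19]
#8 0x13f→b19/s3 VC-HIT; vc=[35,12,27]
#9 0x372→b55/s7 L1-HIT; vc=[35,12,27]
#10 0x13b→b19/s3 L1-HIT; vc=[35,12,27]
#11 0x2b3→b43/s3 MISS; vc=[35,12,27,19]
#12 0x136→b19/s3 VC-HIT; vc=[35,12,27,43]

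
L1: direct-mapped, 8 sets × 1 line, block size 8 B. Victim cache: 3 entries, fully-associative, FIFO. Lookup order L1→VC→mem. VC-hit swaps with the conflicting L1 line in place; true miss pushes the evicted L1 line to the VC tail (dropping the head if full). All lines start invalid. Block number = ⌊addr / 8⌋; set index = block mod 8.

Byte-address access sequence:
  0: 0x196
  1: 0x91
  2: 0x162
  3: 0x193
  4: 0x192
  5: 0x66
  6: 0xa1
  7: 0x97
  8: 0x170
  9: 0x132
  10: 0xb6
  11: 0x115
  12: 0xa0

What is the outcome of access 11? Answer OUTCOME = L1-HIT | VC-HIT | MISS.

OUTCOME = MISS

0: 0x196 (blk 50, set 2) → MISS  vc=[]
1: 0x91 (blk 18, set 2) → MISS  vc=[50]
2: 0x162 (blk 44, set 4) → MISS  vc=[50]
3: 0x193 (blk 50, set 2) → VC-HIT  vc=[18]
4: 0x192 (blk 50, set 2) → L1-HIT  vc=[18]
5: 0x66 (blk 12, set 4) → MISS  vc=[18, 44]
6: 0xa1 (blk 20, set 4) → MISS  vc=[18, 44, 12]
7: 0x97 (blk 18, set 2) → VC-HIT  vc=[50, 44, 12]
8: 0x170 (blk 46, set 6) → MISS  vc=[50, 44, 12]
9: 0x132 (blk 38, set 6) → MISS  vc=[44, 12, 46]
10: 0xb6 (blk 22, set 6) → MISS  vc=[12, 46, 38]
11: 0x115 (blk 34, set 2) → MISS  vc=[46, 38, 18]
12: 0xa0 (blk 20, set 4) → L1-HIT  vc=[46, 38, 18]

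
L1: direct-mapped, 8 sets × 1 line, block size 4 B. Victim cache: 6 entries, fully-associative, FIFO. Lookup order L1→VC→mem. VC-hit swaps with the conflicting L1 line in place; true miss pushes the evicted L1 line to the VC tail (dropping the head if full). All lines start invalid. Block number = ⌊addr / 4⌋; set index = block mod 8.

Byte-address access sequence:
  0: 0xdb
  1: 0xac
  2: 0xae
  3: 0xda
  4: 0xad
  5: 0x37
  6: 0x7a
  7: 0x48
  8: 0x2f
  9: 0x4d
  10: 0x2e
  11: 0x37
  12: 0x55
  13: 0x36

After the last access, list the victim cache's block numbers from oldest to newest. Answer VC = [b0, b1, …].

0: 0xdb (blk 54, set 6) → MISS  vc=[]
1: 0xac (blk 43, set 3) → MISS  vc=[]
2: 0xae (blk 43, set 3) → L1-HIT  vc=[]
3: 0xda (blk 54, set 6) → L1-HIT  vc=[]
4: 0xad (blk 43, set 3) → L1-HIT  vc=[]
5: 0x37 (blk 13, set 5) → MISS  vc=[]
6: 0x7a (blk 30, set 6) → MISS  vc=[54]
7: 0x48 (blk 18, set 2) → MISS  vc=[54]
8: 0x2f (blk 11, set 3) → MISS  vc=[54, 43]
9: 0x4d (blk 19, set 3) → MISS  vc=[54, 43, 11]
10: 0x2e (blk 11, set 3) → VC-HIT  vc=[54, 43, 19]
11: 0x37 (blk 13, set 5) → L1-HIT  vc=[54, 43, 19]
12: 0x55 (blk 21, set 5) → MISS  vc=[54, 43, 19, 13]
13: 0x36 (blk 13, set 5) → VC-HIT  vc=[54, 43, 19, 21]

VC = [54, 43, 19, 21]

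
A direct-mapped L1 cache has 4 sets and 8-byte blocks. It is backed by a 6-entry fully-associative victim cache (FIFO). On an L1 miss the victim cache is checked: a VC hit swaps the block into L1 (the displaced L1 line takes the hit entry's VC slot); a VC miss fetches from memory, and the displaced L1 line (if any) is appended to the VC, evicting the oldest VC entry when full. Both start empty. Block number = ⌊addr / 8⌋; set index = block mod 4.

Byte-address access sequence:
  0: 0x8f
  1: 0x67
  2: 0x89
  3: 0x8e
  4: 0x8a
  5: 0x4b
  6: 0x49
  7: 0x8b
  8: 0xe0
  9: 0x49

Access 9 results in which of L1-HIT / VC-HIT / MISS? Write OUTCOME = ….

OUTCOME = VC-HIT

#0 0x8f→b17/s1 MISS; vc=[]
#1 0x67→b12/s0 MISS; vc=[]
#2 0x89→b17/s1 L1-HIT; vc=[]
#3 0x8e→b17/s1 L1-HIT; vc=[]
#4 0x8a→b17/s1 L1-HIT; vc=[]
#5 0x4b→b9/s1 MISS; vc=[17]
#6 0x49→b9/s1 L1-HIT; vc=[17]
#7 0x8b→b17/s1 VC-HIT; vc=[9]
#8 0xe0→b28/s0 MISS; vc=[9,12]
#9 0x49→b9/s1 VC-HIT; vc=[17,12]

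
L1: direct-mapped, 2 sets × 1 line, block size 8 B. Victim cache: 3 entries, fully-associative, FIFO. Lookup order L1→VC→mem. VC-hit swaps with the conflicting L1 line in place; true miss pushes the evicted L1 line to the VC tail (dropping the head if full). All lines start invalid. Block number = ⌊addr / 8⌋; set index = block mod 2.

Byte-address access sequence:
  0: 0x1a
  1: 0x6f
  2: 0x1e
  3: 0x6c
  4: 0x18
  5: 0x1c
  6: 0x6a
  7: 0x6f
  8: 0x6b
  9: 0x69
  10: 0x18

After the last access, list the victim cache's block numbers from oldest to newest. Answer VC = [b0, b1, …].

VC = [13]

#0 0x1a→b3/s1 MISS; vc=[]
#1 0x6f→b13/s1 MISS; vc=[3]
#2 0x1e→b3/s1 VC-HIT; vc=[13]
#3 0x6c→b13/s1 VC-HIT; vc=[3]
#4 0x18→b3/s1 VC-HIT; vc=[13]
#5 0x1c→b3/s1 L1-HIT; vc=[13]
#6 0x6a→b13/s1 VC-HIT; vc=[3]
#7 0x6f→b13/s1 L1-HIT; vc=[3]
#8 0x6b→b13/s1 L1-HIT; vc=[3]
#9 0x69→b13/s1 L1-HIT; vc=[3]
#10 0x18→b3/s1 VC-HIT; vc=[13]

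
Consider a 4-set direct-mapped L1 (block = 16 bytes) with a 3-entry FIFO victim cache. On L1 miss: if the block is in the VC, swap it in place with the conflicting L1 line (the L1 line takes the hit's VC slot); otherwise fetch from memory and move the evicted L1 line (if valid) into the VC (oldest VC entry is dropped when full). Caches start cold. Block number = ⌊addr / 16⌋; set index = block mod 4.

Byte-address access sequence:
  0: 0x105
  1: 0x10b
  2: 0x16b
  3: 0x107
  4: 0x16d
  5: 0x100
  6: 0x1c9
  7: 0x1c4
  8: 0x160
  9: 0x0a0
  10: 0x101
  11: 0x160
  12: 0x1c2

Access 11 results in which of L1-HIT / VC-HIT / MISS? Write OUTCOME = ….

OUTCOME = VC-HIT

  [0] addr=0x105 blk=16 s=0: MISS | VC []
  [1] addr=0x10b blk=16 s=0: L1-HIT | VC []
  [2] addr=0x16b blk=22 s=2: MISS | VC []
  [3] addr=0x107 blk=16 s=0: L1-HIT | VC []
  [4] addr=0x16d blk=22 s=2: L1-HIT | VC []
  [5] addr=0x100 blk=16 s=0: L1-HIT | VC []
  [6] addr=0x1c9 blk=28 s=0: MISS | VC [16]
  [7] addr=0x1c4 blk=28 s=0: L1-HIT | VC [16]
  [8] addr=0x160 blk=22 s=2: L1-HIT | VC [16]
  [9] addr=0xa0 blk=10 s=2: MISS | VC [16, 22]
  [10] addr=0x101 blk=16 s=0: VC-HIT | VC [28, 22]
  [11] addr=0x160 blk=22 s=2: VC-HIT | VC [28, 10]
  [12] addr=0x1c2 blk=28 s=0: VC-HIT | VC [16, 10]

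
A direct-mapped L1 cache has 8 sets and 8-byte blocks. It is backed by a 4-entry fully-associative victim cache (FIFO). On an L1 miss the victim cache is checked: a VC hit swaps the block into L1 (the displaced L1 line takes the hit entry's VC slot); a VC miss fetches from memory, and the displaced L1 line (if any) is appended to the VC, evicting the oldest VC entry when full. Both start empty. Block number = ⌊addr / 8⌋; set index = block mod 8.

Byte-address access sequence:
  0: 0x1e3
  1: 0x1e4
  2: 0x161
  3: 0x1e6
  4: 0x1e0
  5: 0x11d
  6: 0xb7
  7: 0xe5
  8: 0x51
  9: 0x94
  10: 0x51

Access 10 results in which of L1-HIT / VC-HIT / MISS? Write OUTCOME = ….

OUTCOME = VC-HIT

0: 0x1e3 (blk 60, set 4) → MISS  vc=[]
1: 0x1e4 (blk 60, set 4) → L1-HIT  vc=[]
2: 0x161 (blk 44, set 4) → MISS  vc=[60]
3: 0x1e6 (blk 60, set 4) → VC-HIT  vc=[44]
4: 0x1e0 (blk 60, set 4) → L1-HIT  vc=[44]
5: 0x11d (blk 35, set 3) → MISS  vc=[44]
6: 0xb7 (blk 22, set 6) → MISS  vc=[44]
7: 0xe5 (blk 28, set 4) → MISS  vc=[44, 60]
8: 0x51 (blk 10, set 2) → MISS  vc=[44, 60]
9: 0x94 (blk 18, set 2) → MISS  vc=[44, 60, 10]
10: 0x51 (blk 10, set 2) → VC-HIT  vc=[44, 60, 18]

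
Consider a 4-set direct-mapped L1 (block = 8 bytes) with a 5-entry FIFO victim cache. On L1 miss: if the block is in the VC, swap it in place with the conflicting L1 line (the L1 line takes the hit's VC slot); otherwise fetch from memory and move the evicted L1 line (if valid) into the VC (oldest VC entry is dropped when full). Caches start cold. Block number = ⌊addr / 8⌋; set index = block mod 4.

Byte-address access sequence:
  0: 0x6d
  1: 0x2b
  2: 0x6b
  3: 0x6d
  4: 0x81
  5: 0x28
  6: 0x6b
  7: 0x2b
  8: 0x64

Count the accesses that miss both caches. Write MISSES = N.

#0 0x6d→b13/s1 MISS; vc=[]
#1 0x2b→b5/s1 MISS; vc=[13]
#2 0x6b→b13/s1 VC-HIT; vc=[5]
#3 0x6d→b13/s1 L1-HIT; vc=[5]
#4 0x81→b16/s0 MISS; vc=[5]
#5 0x28→b5/s1 VC-HIT; vc=[13]
#6 0x6b→b13/s1 VC-HIT; vc=[5]
#7 0x2b→b5/s1 VC-HIT; vc=[13]
#8 0x64→b12/s0 MISS; vc=[13,16]

MISSES = 4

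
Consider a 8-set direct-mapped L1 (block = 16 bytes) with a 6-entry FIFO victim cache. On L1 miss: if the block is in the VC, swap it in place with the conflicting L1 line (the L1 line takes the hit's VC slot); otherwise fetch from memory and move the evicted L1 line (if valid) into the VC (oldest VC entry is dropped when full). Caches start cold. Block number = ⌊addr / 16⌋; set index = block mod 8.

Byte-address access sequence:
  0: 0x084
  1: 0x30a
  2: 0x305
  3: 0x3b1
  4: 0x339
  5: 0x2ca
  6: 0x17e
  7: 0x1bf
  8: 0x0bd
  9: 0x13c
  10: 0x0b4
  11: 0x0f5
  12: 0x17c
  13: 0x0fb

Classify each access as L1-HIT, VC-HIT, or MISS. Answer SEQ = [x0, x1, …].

SEQ = [MISS, MISS, L1-HIT, MISS, MISS, MISS, MISS, MISS, MISS, MISS, VC-HIT, MISS, VC-HIT, VC-HIT]

  [0] addr=0x84 blk=8 s=0: MISS | VC []
  [1] addr=0x30a blk=48 s=0: MISS | VC [8]
  [2] addr=0x305 blk=48 s=0: L1-HIT | VC [8]
  [3] addr=0x3b1 blk=59 s=3: MISS | VC [8]
  [4] addr=0x339 blk=51 s=3: MISS | VC [8, 59]
  [5] addr=0x2ca blk=44 s=4: MISS | VC [8, 59]
  [6] addr=0x17e blk=23 s=7: MISS | VC [8, 59]
  [7] addr=0x1bf blk=27 s=3: MISS | VC [8, 59, 51]
  [8] addr=0xbd blk=11 s=3: MISS | VC [8, 59, 51, 27]
  [9] addr=0x13c blk=19 s=3: MISS | VC [8, 59, 51, 27, 11]
  [10] addr=0xb4 blk=11 s=3: VC-HIT | VC [8, 59, 51, 27, 19]
  [11] addr=0xf5 blk=15 s=7: MISS | VC [8, 59, 51, 27, 19, 23]
  [12] addr=0x17c blk=23 s=7: VC-HIT | VC [8, 59, 51, 27, 19, 15]
  [13] addr=0xfb blk=15 s=7: VC-HIT | VC [8, 59, 51, 27, 19, 23]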